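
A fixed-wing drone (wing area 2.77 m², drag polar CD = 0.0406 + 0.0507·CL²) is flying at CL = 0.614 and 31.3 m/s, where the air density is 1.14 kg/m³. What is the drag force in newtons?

CD = 0.0406 + 0.0507 × 0.614² = 0.05971
D = ½ρv²S·CD = ½ × 1.14 × 31.3² × 2.77 × 0.05971 = 92.4 N

D = 92.4 N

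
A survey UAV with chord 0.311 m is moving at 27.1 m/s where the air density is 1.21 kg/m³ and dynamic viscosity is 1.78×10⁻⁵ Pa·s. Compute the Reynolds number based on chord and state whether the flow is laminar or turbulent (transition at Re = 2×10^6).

Re = 5.73×10^5 (laminar)

Re = ρ·v·c/μ = 1.21 × 27.1 × 0.311 / (1.78×10⁻⁵) = 5.73×10^5
Since 5.73×10^5 < 2×10^6, the flow is laminar.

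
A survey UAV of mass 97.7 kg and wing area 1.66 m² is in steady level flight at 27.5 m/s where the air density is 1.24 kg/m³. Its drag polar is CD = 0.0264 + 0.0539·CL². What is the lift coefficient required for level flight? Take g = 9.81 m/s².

In steady level flight, lift balances weight: W = mg = 97.7 × 9.81 = 958.44 N.
q = ½ρv² = ½ × 1.24 × 27.5² = 468.9 Pa.
CL = 2W/(ρv²S) = 2×958.44/(1.24×27.5²×1.66) = 1.231.

CL = 1.23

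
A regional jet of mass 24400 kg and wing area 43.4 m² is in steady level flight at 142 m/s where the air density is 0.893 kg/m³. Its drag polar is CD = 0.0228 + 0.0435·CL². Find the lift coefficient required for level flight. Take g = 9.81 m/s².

CL = 0.613

Level flight ⇒ L = W = m·g = 24400 × 9.81 = 2.3936×10^5 N.
Dynamic pressure q = 0.5 × 0.893 × 142² = 9003 Pa.
CL = 2W/(ρv²S) = 2×2.3936×10^5/(0.893×142²×43.4) = 0.6126.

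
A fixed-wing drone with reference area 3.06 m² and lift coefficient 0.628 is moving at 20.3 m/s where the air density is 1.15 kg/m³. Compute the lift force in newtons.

L = 455 N

Dynamic pressure q = ½ρv² = ½ × 1.15 × 20.3² = 237 Pa.
L = q·S·CL = 237 × 3.06 × 0.628 = 455 N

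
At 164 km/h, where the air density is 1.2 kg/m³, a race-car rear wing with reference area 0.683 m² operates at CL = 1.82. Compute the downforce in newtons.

Convert speed: v = 164 km/h ÷ 3.6 = 45.56 m/s.
L = ½ρv²S·CL = ½ × 1.2 × 45.56² × 0.683 × 1.82 = 1550 N

L = 1550 N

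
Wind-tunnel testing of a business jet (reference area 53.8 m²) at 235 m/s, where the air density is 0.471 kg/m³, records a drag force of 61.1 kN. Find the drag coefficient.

From D = ½ρv²S·CD, rearranging gives CD = 2D/(ρv²S).
CD = 2 × 61100 / (0.471 × 235² × 53.8) = 0.0873

CD = 0.0873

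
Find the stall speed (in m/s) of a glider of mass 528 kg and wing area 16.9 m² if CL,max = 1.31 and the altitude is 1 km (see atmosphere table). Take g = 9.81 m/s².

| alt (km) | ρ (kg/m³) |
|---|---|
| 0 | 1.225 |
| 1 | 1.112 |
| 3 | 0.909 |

V_stall = 20.5 m/s

At 1 km, from the table: ρ = 1.112 kg/m³.
Weight W = mg = 528 × 9.81 = 5180 N.
V_stall = √(2W/(ρ·S·CL,max)) = √(2 × 5180 / (1.112 × 16.9 × 1.31))
V_stall = √420.8 = 20.5 m/s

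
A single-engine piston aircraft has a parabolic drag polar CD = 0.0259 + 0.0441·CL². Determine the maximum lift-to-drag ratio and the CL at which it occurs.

For CD = CD0 + K·CL², (L/D)max occurs at CL* = √(CD0/K) and equals 1/(2√(K·CD0)).
(L/D)max = 1/(2√(0.0441 × 0.0259)) = 1/(2 × 0.0338) = 14.8
CL* = √(0.0259/0.0441) = 0.766

(L/D)max = 14.8, at CL = 0.766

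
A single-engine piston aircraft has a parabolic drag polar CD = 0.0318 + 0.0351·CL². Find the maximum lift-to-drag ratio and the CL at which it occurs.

(L/D)max = 15, at CL = 0.952

For CD = CD0 + K·CL², (L/D)max occurs at CL* = √(CD0/K) and equals 1/(2√(K·CD0)).
(L/D)max = 1/(2√(0.0351 × 0.0318)) = 1/(2 × 0.03341) = 15
CL* = √(0.0318/0.0351) = 0.952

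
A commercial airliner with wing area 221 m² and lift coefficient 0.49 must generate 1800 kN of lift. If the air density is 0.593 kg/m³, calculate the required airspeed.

v = 237 m/s

L = ½ρv²S·CL ⇒ v = √(2L/(ρ·S·CL))
v = √(2 × 1.8×10^6 / (0.593 × 221 × 0.49)) = √56060 = 237 m/s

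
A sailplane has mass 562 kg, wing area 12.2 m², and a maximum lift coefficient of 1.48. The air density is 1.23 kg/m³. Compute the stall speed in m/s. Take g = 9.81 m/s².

V_stall = 22.3 m/s

Stall occurs when L = W at CL,max. W = mg = 562 × 9.81 = 5513 N.
V_stall = √(2W/(ρ·S·CL,max)) = √(2 × 5513 / (1.23 × 12.2 × 1.48))
V_stall = √496.5 = 22.3 m/s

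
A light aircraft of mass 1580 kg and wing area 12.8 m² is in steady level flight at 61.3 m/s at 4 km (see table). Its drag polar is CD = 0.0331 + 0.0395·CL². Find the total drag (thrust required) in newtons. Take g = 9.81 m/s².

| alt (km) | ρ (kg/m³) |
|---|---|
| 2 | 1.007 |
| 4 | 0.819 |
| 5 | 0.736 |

D = 1130 N

At 4 km, from the table: ρ = 0.819 kg/m³.
Level flight ⇒ L = W = m·g = 1580 × 9.81 = 15500 N.
Dynamic pressure q = 0.5 × 0.819 × 61.3² = 1539 Pa.
CL = W/(q·S) = 15500 / (1539 × 12.8) = 0.7869.
CD = 0.0331 + 0.0395 × 0.7869² = 0.05756.
D = q·S·CD = 1539 × 12.8 × 0.05756 = 1134 N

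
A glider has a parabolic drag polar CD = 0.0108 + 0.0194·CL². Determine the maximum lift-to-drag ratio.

(L/D)max = 34.5

For CD = CD0 + K·CL², (L/D)max occurs at CL* = √(CD0/K) and equals 1/(2√(K·CD0)).
(L/D)max = 1/(2√(0.0194 × 0.0108)) = 1/(2 × 0.01447) = 34.5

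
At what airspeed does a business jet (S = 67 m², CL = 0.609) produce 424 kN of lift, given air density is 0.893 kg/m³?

v = 153 m/s

L = ½ρv²S·CL ⇒ v = √(2L/(ρ·S·CL))
v = √(2 × 4.24×10^5 / (0.893 × 67 × 0.609)) = √23270 = 153 m/s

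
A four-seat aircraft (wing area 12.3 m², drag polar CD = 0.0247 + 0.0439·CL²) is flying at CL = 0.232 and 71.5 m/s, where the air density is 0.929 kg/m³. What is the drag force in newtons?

D = 790 N

CD = 0.0247 + 0.0439 × 0.232² = 0.02706
D = ½ρv²S·CD = ½ × 0.929 × 71.5² × 12.3 × 0.02706 = 790 N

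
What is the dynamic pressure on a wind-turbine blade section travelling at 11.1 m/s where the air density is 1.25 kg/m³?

q = ½ρv² = ½ × 1.25 × 11.1² = 77 Pa

q = 77 Pa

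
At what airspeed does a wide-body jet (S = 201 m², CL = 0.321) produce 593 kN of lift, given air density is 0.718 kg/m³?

L = ½ρv²S·CL ⇒ v = √(2L/(ρ·S·CL))
v = √(2 × 5.93×10^5 / (0.718 × 201 × 0.321)) = √25600 = 160 m/s

v = 160 m/s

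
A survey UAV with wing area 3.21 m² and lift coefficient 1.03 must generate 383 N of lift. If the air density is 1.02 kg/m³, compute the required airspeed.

v = 15.1 m/s

L = ½ρv²S·CL ⇒ v = √(2L/(ρ·S·CL))
v = √(2 × 383 / (1.02 × 3.21 × 1.03)) = √227.1 = 15.1 m/s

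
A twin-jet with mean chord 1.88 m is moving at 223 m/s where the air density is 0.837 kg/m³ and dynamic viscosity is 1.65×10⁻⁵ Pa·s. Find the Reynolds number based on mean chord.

Re = ρ·v·c/μ = 0.837 × 223 × 1.88 / (1.65×10⁻⁵) = 2.13×10^7

Re = 2.13×10^7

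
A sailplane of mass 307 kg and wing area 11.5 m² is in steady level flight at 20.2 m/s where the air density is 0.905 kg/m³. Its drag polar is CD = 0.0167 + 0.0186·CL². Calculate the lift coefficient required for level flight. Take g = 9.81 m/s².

In steady level flight, lift balances weight: W = mg = 307 × 9.81 = 3011.7 N.
q = ½ρv² = ½ × 0.905 × 20.2² = 184.6 Pa.
CL = 2W/(ρv²S) = 2×3011.7/(0.905×20.2²×11.5) = 1.418.

CL = 1.42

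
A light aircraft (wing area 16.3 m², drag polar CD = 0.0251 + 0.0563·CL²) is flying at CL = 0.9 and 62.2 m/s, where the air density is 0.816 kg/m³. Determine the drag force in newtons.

CD = 0.0251 + 0.0563 × 0.9² = 0.0707
D = ½ρv²S·CD = ½ × 0.816 × 62.2² × 16.3 × 0.0707 = 1820 N

D = 1820 N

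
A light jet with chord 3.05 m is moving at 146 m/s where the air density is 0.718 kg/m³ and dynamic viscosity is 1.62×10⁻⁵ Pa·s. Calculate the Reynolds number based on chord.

Re = 1.97×10^7

Re = ρ·v·c/μ = 0.718 × 146 × 3.05 / (1.62×10⁻⁵) = 1.97×10^7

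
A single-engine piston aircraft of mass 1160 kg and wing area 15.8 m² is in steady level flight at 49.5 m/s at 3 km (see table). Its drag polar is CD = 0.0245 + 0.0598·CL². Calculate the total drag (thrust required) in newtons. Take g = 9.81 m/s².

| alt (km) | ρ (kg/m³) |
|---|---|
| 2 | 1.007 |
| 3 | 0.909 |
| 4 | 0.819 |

At 3 km, from the table: ρ = 0.909 kg/m³.
Weight W = mg = 1160 × 9.81 = 11380 N; in level flight L = W.
Dynamic pressure q = 0.5 × 0.909 × 49.5² = 1114 Pa.
CL = W/(q·S) = 11380 / (1114 × 15.8) = 0.6467.
CD = 0.0245 + 0.0598 × 0.6467² = 0.04951.
D = q·S·CD = 1114 × 15.8 × 0.04951 = 871.2 N

D = 871 N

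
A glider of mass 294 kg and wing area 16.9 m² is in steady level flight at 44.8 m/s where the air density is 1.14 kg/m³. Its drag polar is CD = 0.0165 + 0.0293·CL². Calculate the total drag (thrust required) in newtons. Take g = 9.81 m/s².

D = 332 N

In steady level flight, lift balances weight: W = mg = 294 × 9.81 = 2884.1 N.
q = ½ρv² = ½ × 1.14 × 44.8² = 1144 Pa.
CL = W/(q·S) = 2884.1 / (1144 × 16.9) = 0.1492.
CD = 0.0165 + 0.0293 × 0.1492² = 0.01715.
D = q·S·CD = 1144 × 16.9 × 0.01715 = 331.6 N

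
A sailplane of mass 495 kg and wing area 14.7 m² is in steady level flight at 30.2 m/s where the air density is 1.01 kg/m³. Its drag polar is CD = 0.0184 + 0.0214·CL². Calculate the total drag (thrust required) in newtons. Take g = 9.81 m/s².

Weight W = mg = 495 × 9.81 = 4855.9 N; in level flight L = W.
Dynamic pressure q = 0.5 × 1.01 × 30.2² = 460.6 Pa.
CL = W/(q·S) = 4855.9 / (460.6 × 14.7) = 0.7172.
CD = 0.0184 + 0.0214 × 0.7172² = 0.02941.
D = q·S·CD = 460.6 × 14.7 × 0.02941 = 199.1 N

D = 199 N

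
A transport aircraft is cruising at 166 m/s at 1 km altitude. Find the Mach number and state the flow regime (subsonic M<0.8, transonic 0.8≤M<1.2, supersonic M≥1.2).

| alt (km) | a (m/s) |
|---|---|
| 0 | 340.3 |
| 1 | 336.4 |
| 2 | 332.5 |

M = 0.493 (subsonic)

At 1 km, from the table: a = 336.4 m/s.
M = v/a = 166 / 336.4 = 0.493
M = 0.493 → subsonic.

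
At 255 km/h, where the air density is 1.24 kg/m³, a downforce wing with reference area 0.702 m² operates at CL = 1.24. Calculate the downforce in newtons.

Convert speed: v = 255 km/h ÷ 3.6 = 70.83 m/s.
L = ½ρv²S·CL = ½ × 1.24 × 70.83² × 0.702 × 1.24 = 2710 N

L = 2710 N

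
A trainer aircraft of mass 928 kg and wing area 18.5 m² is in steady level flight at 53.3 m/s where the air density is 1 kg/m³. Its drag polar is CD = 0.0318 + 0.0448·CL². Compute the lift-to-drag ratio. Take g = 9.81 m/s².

L/D = 9.32

Weight W = mg = 928 × 9.81 = 9103.7 N; in level flight L = W.
q = ½ρv² = ½ × 1 × 53.3² = 1420 Pa.
CL = W/(q·S) = 9103.7 / (1420 × 18.5) = 0.3464.
CD = 0.0318 + 0.0448 × 0.3464² = 0.03718.
L/D = CL/CD = 0.3464 / 0.03718 = 9.32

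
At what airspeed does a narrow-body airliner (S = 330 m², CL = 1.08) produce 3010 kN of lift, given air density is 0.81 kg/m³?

v = 144 m/s

L = ½ρv²S·CL ⇒ v = √(2L/(ρ·S·CL))
v = √(2 × 3.01×10^6 / (0.81 × 330 × 1.08)) = √20850 = 144 m/s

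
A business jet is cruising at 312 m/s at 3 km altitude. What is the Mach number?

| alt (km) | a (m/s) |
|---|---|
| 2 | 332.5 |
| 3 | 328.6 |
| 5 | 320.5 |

At 3 km, from the table: a = 328.6 m/s.
M = v/a = 312 / 328.6 = 0.949

M = 0.949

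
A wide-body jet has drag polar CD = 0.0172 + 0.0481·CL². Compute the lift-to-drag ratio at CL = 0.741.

CD = 0.0172 + 0.0481 × 0.741² = 0.04361
L/D = CL/CD = 0.741 / 0.04361 = 17

L/D = 17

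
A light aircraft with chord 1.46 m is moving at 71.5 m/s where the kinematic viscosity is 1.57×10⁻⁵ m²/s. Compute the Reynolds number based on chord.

Re = v·c/ν = 71.5 × 1.46 / (1.57×10⁻⁵) = 6.65×10^6

Re = 6.65×10^6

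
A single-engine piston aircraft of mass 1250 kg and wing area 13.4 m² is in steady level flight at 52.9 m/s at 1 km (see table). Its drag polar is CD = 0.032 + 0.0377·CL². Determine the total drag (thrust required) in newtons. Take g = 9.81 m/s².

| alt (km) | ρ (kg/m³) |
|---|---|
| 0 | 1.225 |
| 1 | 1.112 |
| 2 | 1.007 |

At 1 km, from the table: ρ = 1.112 kg/m³.
In steady level flight, lift balances weight: W = mg = 1250 × 9.81 = 12262 N.
q = ½ρv² = ½ × 1.112 × 52.9² = 1556 Pa.
CL = W/(q·S) = 12262 / (1556 × 13.4) = 0.5881.
CD = 0.032 + 0.0377 × 0.5881² = 0.04504.
D = q·S·CD = 1556 × 13.4 × 0.04504 = 939.1 N

D = 939 N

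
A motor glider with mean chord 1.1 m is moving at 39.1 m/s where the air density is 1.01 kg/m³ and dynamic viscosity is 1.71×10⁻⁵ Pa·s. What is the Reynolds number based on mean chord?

Re = 2.54×10^6

Re = ρ·v·c/μ = 1.01 × 39.1 × 1.1 / (1.71×10⁻⁵) = 2.54×10^6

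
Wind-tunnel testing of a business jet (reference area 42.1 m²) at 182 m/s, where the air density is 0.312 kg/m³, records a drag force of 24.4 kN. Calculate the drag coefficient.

CD = 0.112

From D = ½ρv²S·CD, rearranging gives CD = 2D/(ρv²S).
CD = 2 × 24400 / (0.312 × 182² × 42.1) = 0.112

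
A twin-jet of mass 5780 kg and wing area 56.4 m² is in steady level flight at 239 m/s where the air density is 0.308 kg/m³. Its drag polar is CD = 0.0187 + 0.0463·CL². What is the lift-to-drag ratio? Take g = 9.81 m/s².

Level flight ⇒ L = W = m·g = 5780 × 9.81 = 56702 N.
Dynamic pressure q = 0.5 × 0.308 × 239² = 8797 Pa.
CL = 2W/(ρv²S) = 2×56702/(0.308×239²×56.4) = 0.1143.
CD = 0.0187 + 0.0463 × 0.1143² = 0.0193.
L/D = CL/CD = 0.1143 / 0.0193 = 5.92

L/D = 5.92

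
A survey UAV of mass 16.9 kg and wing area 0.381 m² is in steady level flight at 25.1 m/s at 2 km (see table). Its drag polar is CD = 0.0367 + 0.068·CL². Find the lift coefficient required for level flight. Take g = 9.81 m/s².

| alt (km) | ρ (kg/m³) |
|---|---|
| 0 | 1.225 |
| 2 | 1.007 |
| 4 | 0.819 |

CL = 1.37

At 2 km, from the table: ρ = 1.007 kg/m³.
Level flight ⇒ L = W = m·g = 16.9 × 9.81 = 165.79 N.
Dynamic pressure q = 0.5 × 1.007 × 25.1² = 317.2 Pa.
CL = 2W/(ρv²S) = 2×165.79/(1.007×25.1²×0.381) = 1.372.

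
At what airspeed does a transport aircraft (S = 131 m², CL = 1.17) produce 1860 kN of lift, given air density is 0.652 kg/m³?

v = 193 m/s

L = ½ρv²S·CL ⇒ v = √(2L/(ρ·S·CL))
v = √(2 × 1.86×10^6 / (0.652 × 131 × 1.17)) = √37230 = 193 m/s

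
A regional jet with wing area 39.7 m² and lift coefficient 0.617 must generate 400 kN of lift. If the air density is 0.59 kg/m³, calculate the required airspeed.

v = 235 m/s

L = ½ρv²S·CL ⇒ v = √(2L/(ρ·S·CL))
v = √(2 × 4×10^5 / (0.59 × 39.7 × 0.617)) = √55360 = 235 m/s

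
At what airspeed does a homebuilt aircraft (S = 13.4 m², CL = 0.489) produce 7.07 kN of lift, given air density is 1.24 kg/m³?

v = 41.7 m/s

L = ½ρv²S·CL ⇒ v = √(2L/(ρ·S·CL))
v = √(2 × 7070 / (1.24 × 13.4 × 0.489)) = √1740 = 41.7 m/s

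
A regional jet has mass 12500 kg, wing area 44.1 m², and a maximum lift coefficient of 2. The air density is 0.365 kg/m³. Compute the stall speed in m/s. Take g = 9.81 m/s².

V_stall = 87.3 m/s

Stall occurs when L = W at CL,max. W = mg = 12500 × 9.81 = 1.226×10^5 N.
From L = ½ρV²S·CL,max = W: V_stall = √(2W/(ρSCL,max)) = √(2·1.226×10^5/(0.365·44.1·2))
V_stall = √7618 = 87.3 m/s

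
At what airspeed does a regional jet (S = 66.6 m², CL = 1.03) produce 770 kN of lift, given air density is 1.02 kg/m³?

L = ½ρv²S·CL ⇒ v = √(2L/(ρ·S·CL))
v = √(2 × 7.7×10^5 / (1.02 × 66.6 × 1.03)) = √22010 = 148 m/s

v = 148 m/s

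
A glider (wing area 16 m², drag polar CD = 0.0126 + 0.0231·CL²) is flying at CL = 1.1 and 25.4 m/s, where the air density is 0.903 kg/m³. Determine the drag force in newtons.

D = 189 N

CD = 0.0126 + 0.0231 × 1.1² = 0.04055
D = ½ρv²S·CD = ½ × 0.903 × 25.4² × 16 × 0.04055 = 189 N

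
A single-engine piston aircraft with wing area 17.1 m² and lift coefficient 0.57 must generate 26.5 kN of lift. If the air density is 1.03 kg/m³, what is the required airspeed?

v = 72.7 m/s

L = ½ρv²S·CL ⇒ v = √(2L/(ρ·S·CL))
v = √(2 × 26500 / (1.03 × 17.1 × 0.57)) = √5279 = 72.7 m/s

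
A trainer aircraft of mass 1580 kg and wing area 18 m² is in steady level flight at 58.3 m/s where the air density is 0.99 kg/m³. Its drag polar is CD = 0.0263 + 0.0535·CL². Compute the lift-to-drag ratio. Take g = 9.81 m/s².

L/D = 12.7

In steady level flight, lift balances weight: W = mg = 1580 × 9.81 = 15500 N.
q = ½ρv² = ½ × 0.99 × 58.3² = 1682 Pa.
Required CL = L/(qS) = 15500/(1682·18) = 0.5118.
CD = 0.0263 + 0.0535 × 0.5118² = 0.04031.
L/D = CL/CD = 0.5118 / 0.04031 = 12.7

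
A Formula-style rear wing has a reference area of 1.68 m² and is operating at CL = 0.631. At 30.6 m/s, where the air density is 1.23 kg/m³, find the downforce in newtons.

L = 610 N

Dynamic pressure q = ½ρv² = ½ × 1.23 × 30.6² = 575.9 Pa.
L = q·S·CL = 575.9 × 1.68 × 0.631 = 610 N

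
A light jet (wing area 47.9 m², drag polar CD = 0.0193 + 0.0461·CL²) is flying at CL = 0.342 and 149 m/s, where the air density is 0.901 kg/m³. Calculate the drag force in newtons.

D = 11800 N

CD = 0.0193 + 0.0461 × 0.342² = 0.02469
D = ½ρv²S·CD = ½ × 0.901 × 149² × 47.9 × 0.02469 = 11800 N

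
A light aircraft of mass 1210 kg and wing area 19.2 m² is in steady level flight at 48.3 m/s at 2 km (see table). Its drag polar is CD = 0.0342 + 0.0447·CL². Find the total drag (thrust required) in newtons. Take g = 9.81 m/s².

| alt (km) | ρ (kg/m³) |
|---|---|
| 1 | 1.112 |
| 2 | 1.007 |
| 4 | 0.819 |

At 2 km, from the table: ρ = 1.007 kg/m³.
Weight W = mg = 1210 × 9.81 = 11870 N; in level flight L = W.
q = ½ρv² = ½ × 1.007 × 48.3² = 1175 Pa.
CL = W/(q·S) = 11870 / (1175 × 19.2) = 0.5263.
CD = 0.0342 + 0.0447 × 0.5263² = 0.04658.
D = q·S·CD = 1175 × 19.2 × 0.04658 = 1051 N

D = 1050 N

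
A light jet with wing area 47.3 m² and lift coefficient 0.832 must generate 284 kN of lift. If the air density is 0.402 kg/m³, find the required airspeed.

L = ½ρv²S·CL ⇒ v = √(2L/(ρ·S·CL))
v = √(2 × 2.84×10^5 / (0.402 × 47.3 × 0.832)) = √35900 = 189 m/s

v = 189 m/s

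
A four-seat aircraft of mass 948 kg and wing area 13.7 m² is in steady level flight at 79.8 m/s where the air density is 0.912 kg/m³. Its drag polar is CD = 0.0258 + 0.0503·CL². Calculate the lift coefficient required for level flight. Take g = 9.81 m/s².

CL = 0.234

In steady level flight, lift balances weight: W = mg = 948 × 9.81 = 9299.9 N.
Dynamic pressure q = 0.5 × 0.912 × 79.8² = 2904 Pa.
Required CL = L/(qS) = 9299.9/(2904·13.7) = 0.2338.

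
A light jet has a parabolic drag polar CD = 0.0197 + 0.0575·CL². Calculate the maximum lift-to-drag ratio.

(L/D)max = 14.9

For CD = CD0 + K·CL², (L/D)max occurs at CL* = √(CD0/K) and equals 1/(2√(K·CD0)).
(L/D)max = 1/(2√(0.0575 × 0.0197)) = 1/(2 × 0.03366) = 14.9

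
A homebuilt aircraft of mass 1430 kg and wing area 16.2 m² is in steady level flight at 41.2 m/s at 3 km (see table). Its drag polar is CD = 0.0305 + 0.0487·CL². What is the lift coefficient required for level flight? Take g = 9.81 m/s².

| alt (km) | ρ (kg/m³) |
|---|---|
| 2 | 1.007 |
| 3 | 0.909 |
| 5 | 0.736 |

CL = 1.12

At 3 km, from the table: ρ = 0.909 kg/m³.
Level flight ⇒ L = W = m·g = 1430 × 9.81 = 14028 N.
Dynamic pressure q = 0.5 × 0.909 × 41.2² = 771.5 Pa.
CL = 2W/(ρv²S) = 2×14028/(0.909×41.2²×16.2) = 1.122.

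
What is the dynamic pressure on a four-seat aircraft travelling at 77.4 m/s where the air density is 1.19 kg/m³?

q = ½ρv² = ½ × 1.19 × 77.4² = 3560 Pa

q = 3560 Pa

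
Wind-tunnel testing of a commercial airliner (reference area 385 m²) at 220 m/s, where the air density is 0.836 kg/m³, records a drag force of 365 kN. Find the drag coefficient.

From D = ½ρv²S·CD, rearranging gives CD = 2D/(ρv²S).
CD = 2 × 3.65×10^5 / (0.836 × 220² × 385) = 0.0469

CD = 0.0469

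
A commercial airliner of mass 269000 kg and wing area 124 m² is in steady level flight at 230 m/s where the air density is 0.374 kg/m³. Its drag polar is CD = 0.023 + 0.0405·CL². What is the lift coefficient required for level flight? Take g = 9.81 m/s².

CL = 2.15

In steady level flight, lift balances weight: W = mg = 269000 × 9.81 = 2.6389×10^6 N.
q = ½ρv² = ½ × 0.374 × 230² = 9892 Pa.
Required CL = L/(qS) = 2.6389×10^6/(9892·124) = 2.151.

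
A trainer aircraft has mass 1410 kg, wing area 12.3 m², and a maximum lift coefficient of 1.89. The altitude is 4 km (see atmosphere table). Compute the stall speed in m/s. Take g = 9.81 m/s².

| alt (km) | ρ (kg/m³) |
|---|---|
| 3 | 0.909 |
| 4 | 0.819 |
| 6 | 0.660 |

V_stall = 38.1 m/s

At 4 km, from the table: ρ = 0.819 kg/m³.
At stall, lift equals weight: L = W = m·g = 1410 × 9.81 = 13830 N.
From L = ½ρV²S·CL,max = W: V_stall = √(2W/(ρSCL,max)) = √(2·13830/(0.819·12.3·1.89))
V_stall = √1453 = 38.1 m/s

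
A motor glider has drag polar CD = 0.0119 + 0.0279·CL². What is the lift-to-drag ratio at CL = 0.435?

CD = 0.0119 + 0.0279 × 0.435² = 0.01718
L/D = CL/CD = 0.435 / 0.01718 = 25.3

L/D = 25.3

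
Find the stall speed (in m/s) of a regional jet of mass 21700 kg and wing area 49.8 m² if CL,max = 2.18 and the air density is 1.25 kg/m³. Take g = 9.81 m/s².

V_stall = 56 m/s

At stall, lift equals weight: L = W = m·g = 21700 × 9.81 = 2.129×10^5 N.
V_stall = √(2W/(ρ·S·CL,max)) = √(2 × 2.129×10^5 / (1.25 × 49.8 × 2.18))
V_stall = √3137 = 56 m/s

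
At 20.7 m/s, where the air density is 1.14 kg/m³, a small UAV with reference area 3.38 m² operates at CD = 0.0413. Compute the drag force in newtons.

D = 34.1 N

D = ½ρv²S·CD = ½ × 1.14 × 20.7² × 3.38 × 0.0413 = 34.1 N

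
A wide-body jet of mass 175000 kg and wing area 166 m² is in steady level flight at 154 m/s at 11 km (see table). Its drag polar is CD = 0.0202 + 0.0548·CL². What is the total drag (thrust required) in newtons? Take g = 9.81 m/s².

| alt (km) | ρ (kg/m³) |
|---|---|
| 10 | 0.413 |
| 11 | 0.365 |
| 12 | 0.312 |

D = 2.39×10^5 N

At 11 km, from the table: ρ = 0.365 kg/m³.
Weight W = mg = 175000 × 9.81 = 1.7168×10^6 N; in level flight L = W.
q = ½ρv² = ½ × 0.365 × 154² = 4328 Pa.
Required CL = L/(qS) = 1.7168×10^6/(4328·166) = 2.389.
CD = 0.0202 + 0.0548 × 2.389² = 0.3331.
D = q·S·CD = 4328 × 166 × 0.3331 = 2.393×10^5 N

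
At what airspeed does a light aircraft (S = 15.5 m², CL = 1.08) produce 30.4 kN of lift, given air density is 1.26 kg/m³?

v = 53.7 m/s

L = ½ρv²S·CL ⇒ v = √(2L/(ρ·S·CL))
v = √(2 × 30400 / (1.26 × 15.5 × 1.08)) = √2883 = 53.7 m/s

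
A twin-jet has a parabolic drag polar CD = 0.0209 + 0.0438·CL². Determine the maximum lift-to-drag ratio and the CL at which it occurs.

(L/D)max = 16.5, at CL = 0.691

For CD = CD0 + K·CL², (L/D)max occurs at CL* = √(CD0/K) and equals 1/(2√(K·CD0)).
(L/D)max = 1/(2√(0.0438 × 0.0209)) = 1/(2 × 0.03026) = 16.5
CL* = √(0.0209/0.0438) = 0.691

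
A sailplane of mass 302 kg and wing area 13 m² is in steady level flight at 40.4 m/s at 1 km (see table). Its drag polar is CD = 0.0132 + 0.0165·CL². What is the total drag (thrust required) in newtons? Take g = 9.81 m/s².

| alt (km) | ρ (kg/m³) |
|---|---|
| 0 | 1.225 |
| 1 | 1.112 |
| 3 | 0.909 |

D = 168 N

At 1 km, from the table: ρ = 1.112 kg/m³.
Level flight ⇒ L = W = m·g = 302 × 9.81 = 2962.6 N.
q = ½ρv² = ½ × 1.112 × 40.4² = 907.5 Pa.
Required CL = L/(qS) = 2962.6/(907.5·13) = 0.2511.
CD = 0.0132 + 0.0165 × 0.2511² = 0.01424.
D = q·S·CD = 907.5 × 13 × 0.01424 = 168 N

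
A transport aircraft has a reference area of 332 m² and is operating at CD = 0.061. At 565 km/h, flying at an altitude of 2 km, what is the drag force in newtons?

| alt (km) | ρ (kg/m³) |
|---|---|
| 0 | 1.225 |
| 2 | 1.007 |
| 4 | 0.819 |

At 2 km, from the table: ρ = 1.007 kg/m³.
Convert speed: v = 565 km/h ÷ 3.6 = 156.9 m/s.
Dynamic pressure q = ½ρv² = ½ × 1.007 × 156.9² = 12400 Pa.
D = q·S·CD = 12400 × 332 × 0.061 = 2.51×10^5 N ≈ 251 kN

D = 2.51×10^5 N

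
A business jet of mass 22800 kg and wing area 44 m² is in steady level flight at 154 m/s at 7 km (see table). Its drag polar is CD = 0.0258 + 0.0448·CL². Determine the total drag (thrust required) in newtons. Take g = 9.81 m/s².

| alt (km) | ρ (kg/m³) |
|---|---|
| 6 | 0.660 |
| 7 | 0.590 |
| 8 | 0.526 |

At 7 km, from the table: ρ = 0.590 kg/m³.
In steady level flight, lift balances weight: W = mg = 22800 × 9.81 = 2.2367×10^5 N.
Dynamic pressure q = 0.5 × 0.59 × 154² = 6996 Pa.
Required CL = L/(qS) = 2.2367×10^5/(6996·44) = 0.7266.
CD = 0.0258 + 0.0448 × 0.7266² = 0.04945.
D = q·S·CD = 6996 × 44 × 0.04945 = 15220 N

D = 15200 N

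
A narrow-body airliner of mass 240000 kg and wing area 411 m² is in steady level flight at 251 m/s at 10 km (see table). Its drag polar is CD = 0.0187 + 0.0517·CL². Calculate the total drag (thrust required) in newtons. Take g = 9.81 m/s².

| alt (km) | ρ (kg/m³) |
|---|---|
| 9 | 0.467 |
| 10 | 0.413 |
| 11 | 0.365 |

At 10 km, from the table: ρ = 0.413 kg/m³.
Weight W = mg = 240000 × 9.81 = 2.3544×10^6 N; in level flight L = W.
Dynamic pressure q = 0.5 × 0.413 × 251² = 13010 Pa.
CL = W/(q·S) = 2.3544×10^6 / (13010 × 411) = 0.4403.
CD = 0.0187 + 0.0517 × 0.4403² = 0.02872.
D = q·S·CD = 13010 × 411 × 0.02872 = 1.536×10^5 N

D = 1.54×10^5 N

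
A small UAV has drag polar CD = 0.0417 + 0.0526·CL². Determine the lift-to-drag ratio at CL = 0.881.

L/D = 10.7

CD = 0.0417 + 0.0526 × 0.881² = 0.08253
L/D = CL/CD = 0.881 / 0.08253 = 10.7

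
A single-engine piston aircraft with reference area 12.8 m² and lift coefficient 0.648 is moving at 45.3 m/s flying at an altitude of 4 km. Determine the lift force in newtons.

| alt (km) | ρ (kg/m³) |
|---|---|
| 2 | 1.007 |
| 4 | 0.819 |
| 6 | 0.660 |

At 4 km, from the table: ρ = 0.819 kg/m³.
Dynamic pressure q = ½ρv² = ½ × 0.819 × 45.3² = 840.3 Pa.
L = q·S·CL = 840.3 × 12.8 × 0.648 = 6970 N ≈ 6.97 kN

L = 6970 N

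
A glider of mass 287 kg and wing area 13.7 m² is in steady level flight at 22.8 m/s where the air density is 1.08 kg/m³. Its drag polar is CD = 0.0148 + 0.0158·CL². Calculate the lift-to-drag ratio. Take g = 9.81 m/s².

Weight W = mg = 287 × 9.81 = 2815.5 N; in level flight L = W.
Dynamic pressure q = 0.5 × 1.08 × 22.8² = 280.7 Pa.
Required CL = L/(qS) = 2815.5/(280.7·13.7) = 0.7321.
CD = 0.0148 + 0.0158 × 0.7321² = 0.02327.
L/D = CL/CD = 0.7321 / 0.02327 = 31.5

L/D = 31.5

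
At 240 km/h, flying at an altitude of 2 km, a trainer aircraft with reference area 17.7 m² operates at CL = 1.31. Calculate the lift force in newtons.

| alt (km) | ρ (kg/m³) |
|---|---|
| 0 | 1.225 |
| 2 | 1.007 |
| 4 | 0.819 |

L = 51900 N

At 2 km, from the table: ρ = 1.007 kg/m³.
Convert speed: v = 240 km/h ÷ 3.6 = 66.67 m/s.
L = ½ρv²S·CL = ½ × 1.007 × 66.67² × 17.7 × 1.31 = 51900 N ≈ 51.9 kN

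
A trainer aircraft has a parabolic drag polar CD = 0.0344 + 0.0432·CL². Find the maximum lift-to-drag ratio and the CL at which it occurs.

(L/D)max = 13, at CL = 0.892

For CD = CD0 + K·CL², (L/D)max occurs at CL* = √(CD0/K) and equals 1/(2√(K·CD0)).
(L/D)max = 1/(2√(0.0432 × 0.0344)) = 1/(2 × 0.03855) = 13
CL* = √(0.0344/0.0432) = 0.892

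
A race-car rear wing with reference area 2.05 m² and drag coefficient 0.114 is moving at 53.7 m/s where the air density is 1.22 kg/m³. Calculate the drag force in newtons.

D = 411 N

Dynamic pressure q = ½ρv² = ½ × 1.22 × 53.7² = 1759 Pa.
D = q·S·CD = 1759 × 2.05 × 0.114 = 411 N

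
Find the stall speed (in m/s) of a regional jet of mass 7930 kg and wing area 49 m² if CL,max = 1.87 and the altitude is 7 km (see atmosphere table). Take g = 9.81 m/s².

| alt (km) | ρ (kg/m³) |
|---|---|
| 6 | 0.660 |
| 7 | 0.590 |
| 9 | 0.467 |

V_stall = 53.6 m/s

At 7 km, from the table: ρ = 0.590 kg/m³.
Stall occurs when L = W at CL,max. W = mg = 7930 × 9.81 = 77790 N.
V_stall = √(2W/(ρ·S·CL,max)) = √(2 × 77790 / (0.59 × 49 × 1.87))
V_stall = √2878 = 53.6 m/s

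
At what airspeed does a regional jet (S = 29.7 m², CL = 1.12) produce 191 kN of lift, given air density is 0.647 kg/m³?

L = ½ρv²S·CL ⇒ v = √(2L/(ρ·S·CL))
v = √(2 × 1.91×10^5 / (0.647 × 29.7 × 1.12)) = √17750 = 133 m/s

v = 133 m/s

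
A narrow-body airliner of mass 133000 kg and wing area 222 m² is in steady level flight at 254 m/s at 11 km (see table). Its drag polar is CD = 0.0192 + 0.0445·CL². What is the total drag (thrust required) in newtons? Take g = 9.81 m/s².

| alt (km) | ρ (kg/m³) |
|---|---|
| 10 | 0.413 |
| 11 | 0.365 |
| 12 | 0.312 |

D = 79200 N

At 11 km, from the table: ρ = 0.365 kg/m³.
Level flight ⇒ L = W = m·g = 133000 × 9.81 = 1.3047×10^6 N.
q = ½ρv² = ½ × 0.365 × 254² = 11770 Pa.
CL = 2W/(ρv²S) = 2×1.3047×10^6/(0.365×254²×222) = 0.4992.
CD = 0.0192 + 0.0445 × 0.4992² = 0.03029.
D = q·S·CD = 11770 × 222 × 0.03029 = 79170 N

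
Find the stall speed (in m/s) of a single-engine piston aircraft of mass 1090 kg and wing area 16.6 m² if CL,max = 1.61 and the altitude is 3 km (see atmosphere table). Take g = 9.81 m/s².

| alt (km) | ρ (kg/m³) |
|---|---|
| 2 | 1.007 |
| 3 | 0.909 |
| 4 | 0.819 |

At 3 km, from the table: ρ = 0.909 kg/m³.
Weight W = mg = 1090 × 9.81 = 10690 N.
From L = ½ρV²S·CL,max = W: V_stall = √(2W/(ρSCL,max)) = √(2·10690/(0.909·16.6·1.61))
V_stall = √880.3 = 29.7 m/s

V_stall = 29.7 m/s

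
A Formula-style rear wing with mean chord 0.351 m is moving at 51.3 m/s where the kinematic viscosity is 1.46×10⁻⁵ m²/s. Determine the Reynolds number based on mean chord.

Re = v·c/ν = 51.3 × 0.351 / (1.46×10⁻⁵) = 1.23×10^6

Re = 1.23×10^6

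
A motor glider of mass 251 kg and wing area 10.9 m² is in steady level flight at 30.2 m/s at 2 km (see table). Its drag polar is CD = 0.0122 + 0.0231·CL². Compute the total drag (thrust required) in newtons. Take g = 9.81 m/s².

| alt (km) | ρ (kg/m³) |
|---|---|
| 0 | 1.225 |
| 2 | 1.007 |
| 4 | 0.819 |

At 2 km, from the table: ρ = 1.007 kg/m³.
In steady level flight, lift balances weight: W = mg = 251 × 9.81 = 2462.3 N.
q = ½ρv² = ½ × 1.007 × 30.2² = 459.2 Pa.
CL = W/(q·S) = 2462.3 / (459.2 × 10.9) = 0.4919.
CD = 0.0122 + 0.0231 × 0.4919² = 0.01779.
D = q·S·CD = 459.2 × 10.9 × 0.01779 = 89.05 N

D = 89 N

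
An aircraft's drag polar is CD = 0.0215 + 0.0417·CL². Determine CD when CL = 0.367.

CD = 0.0215 + 0.0417 × 0.367² = 0.0215 + 0.005617 = 0.0271

CD = 0.0271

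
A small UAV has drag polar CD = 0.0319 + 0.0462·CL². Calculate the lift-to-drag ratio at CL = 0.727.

L/D = 12.9

CD = 0.0319 + 0.0462 × 0.727² = 0.05632
L/D = CL/CD = 0.727 / 0.05632 = 12.9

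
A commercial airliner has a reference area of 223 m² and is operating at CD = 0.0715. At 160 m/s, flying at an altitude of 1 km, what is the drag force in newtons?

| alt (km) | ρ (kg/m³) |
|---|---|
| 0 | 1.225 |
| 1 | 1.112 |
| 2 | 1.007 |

At 1 km, from the table: ρ = 1.112 kg/m³.
Dynamic pressure q = ½ρv² = ½ × 1.112 × 160² = 14230 Pa.
D = q·S·CD = 14230 × 223 × 0.0715 = 2.27×10^5 N ≈ 227 kN

D = 2.27×10^5 N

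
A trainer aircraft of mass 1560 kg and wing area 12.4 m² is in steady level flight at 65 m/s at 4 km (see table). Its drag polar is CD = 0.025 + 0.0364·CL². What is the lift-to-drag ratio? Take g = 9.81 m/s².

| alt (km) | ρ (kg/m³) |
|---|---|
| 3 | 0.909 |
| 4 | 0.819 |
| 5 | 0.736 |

At 4 km, from the table: ρ = 0.819 kg/m³.
In steady level flight, lift balances weight: W = mg = 1560 × 9.81 = 15304 N.
Dynamic pressure q = 0.5 × 0.819 × 65² = 1730 Pa.
CL = W/(q·S) = 15304 / (1730 × 12.4) = 0.7133.
CD = 0.025 + 0.0364 × 0.7133² = 0.04352.
L/D = CL/CD = 0.7133 / 0.04352 = 16.4

L/D = 16.4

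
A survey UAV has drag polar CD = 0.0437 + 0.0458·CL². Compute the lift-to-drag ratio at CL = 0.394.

L/D = 7.75

CD = 0.0437 + 0.0458 × 0.394² = 0.05081
L/D = CL/CD = 0.394 / 0.05081 = 7.75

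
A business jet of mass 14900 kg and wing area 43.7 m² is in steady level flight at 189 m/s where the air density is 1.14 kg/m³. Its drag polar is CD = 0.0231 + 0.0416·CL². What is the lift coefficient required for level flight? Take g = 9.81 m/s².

CL = 0.164

Weight W = mg = 14900 × 9.81 = 1.4617×10^5 N; in level flight L = W.
Dynamic pressure q = 0.5 × 1.14 × 189² = 20360 Pa.
Required CL = L/(qS) = 1.4617×10^5/(20360·43.7) = 0.1643.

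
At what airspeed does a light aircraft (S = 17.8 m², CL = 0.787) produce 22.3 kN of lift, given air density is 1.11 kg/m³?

v = 53.6 m/s

L = ½ρv²S·CL ⇒ v = √(2L/(ρ·S·CL))
v = √(2 × 22300 / (1.11 × 17.8 × 0.787)) = √2868 = 53.6 m/s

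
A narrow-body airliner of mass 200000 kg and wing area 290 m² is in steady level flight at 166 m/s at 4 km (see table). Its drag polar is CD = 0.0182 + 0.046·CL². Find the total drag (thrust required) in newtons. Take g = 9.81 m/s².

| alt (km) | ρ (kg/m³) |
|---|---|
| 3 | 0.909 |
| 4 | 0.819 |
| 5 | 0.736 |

At 4 km, from the table: ρ = 0.819 kg/m³.
Weight W = mg = 200000 × 9.81 = 1.962×10^6 N; in level flight L = W.
Dynamic pressure q = 0.5 × 0.819 × 166² = 11280 Pa.
Required CL = L/(qS) = 1.962×10^6/(11280·290) = 0.5996.
CD = 0.0182 + 0.046 × 0.5996² = 0.03474.
D = q·S·CD = 11280 × 290 × 0.03474 = 1.137×10^5 N

D = 1.14×10^5 N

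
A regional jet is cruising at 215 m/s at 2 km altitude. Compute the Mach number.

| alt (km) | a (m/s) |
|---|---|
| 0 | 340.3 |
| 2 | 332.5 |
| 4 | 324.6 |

At 2 km, from the table: a = 332.5 m/s.
M = v/a = 215 / 332.5 = 0.647

M = 0.647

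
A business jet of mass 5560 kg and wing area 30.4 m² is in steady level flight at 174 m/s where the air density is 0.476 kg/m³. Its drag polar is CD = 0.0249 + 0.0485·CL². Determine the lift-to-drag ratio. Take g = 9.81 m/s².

L/D = 8.92

Weight W = mg = 5560 × 9.81 = 54544 N; in level flight L = W.
q = ½ρv² = ½ × 0.476 × 174² = 7206 Pa.
CL = 2W/(ρv²S) = 2×54544/(0.476×174²×30.4) = 0.249.
CD = 0.0249 + 0.0485 × 0.249² = 0.02791.
L/D = CL/CD = 0.249 / 0.02791 = 8.92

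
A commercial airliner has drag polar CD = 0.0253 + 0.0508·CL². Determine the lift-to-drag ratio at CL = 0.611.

CD = 0.0253 + 0.0508 × 0.611² = 0.04426
L/D = CL/CD = 0.611 / 0.04426 = 13.8

L/D = 13.8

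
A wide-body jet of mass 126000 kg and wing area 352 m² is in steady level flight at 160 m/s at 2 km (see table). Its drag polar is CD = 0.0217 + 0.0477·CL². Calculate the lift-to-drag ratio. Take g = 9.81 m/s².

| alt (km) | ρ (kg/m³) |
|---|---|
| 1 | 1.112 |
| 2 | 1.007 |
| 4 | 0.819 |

At 2 km, from the table: ρ = 1.007 kg/m³.
Level flight ⇒ L = W = m·g = 126000 × 9.81 = 1.2361×10^6 N.
Dynamic pressure q = 0.5 × 1.007 × 160² = 12890 Pa.
CL = 2W/(ρv²S) = 2×1.2361×10^6/(1.007×160²×352) = 0.2724.
CD = 0.0217 + 0.0477 × 0.2724² = 0.02524.
L/D = CL/CD = 0.2724 / 0.02524 = 10.8

L/D = 10.8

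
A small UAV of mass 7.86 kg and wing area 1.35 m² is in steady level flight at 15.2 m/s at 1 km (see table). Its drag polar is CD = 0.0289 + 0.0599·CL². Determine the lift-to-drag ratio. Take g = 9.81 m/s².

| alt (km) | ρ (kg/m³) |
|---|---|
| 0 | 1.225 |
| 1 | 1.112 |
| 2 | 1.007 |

At 1 km, from the table: ρ = 1.112 kg/m³.
Level flight ⇒ L = W = m·g = 7.86 × 9.81 = 77.107 N.
q = ½ρv² = ½ × 1.112 × 15.2² = 128.5 Pa.
CL = W/(q·S) = 77.107 / (128.5 × 1.35) = 0.4446.
CD = 0.0289 + 0.0599 × 0.4446² = 0.04074.
L/D = CL/CD = 0.4446 / 0.04074 = 10.9

L/D = 10.9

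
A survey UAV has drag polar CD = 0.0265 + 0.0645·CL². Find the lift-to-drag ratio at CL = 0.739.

CD = 0.0265 + 0.0645 × 0.739² = 0.06172
L/D = CL/CD = 0.739 / 0.06172 = 12

L/D = 12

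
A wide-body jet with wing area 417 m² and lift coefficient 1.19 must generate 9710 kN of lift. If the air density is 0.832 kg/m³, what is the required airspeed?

v = 217 m/s

L = ½ρv²S·CL ⇒ v = √(2L/(ρ·S·CL))
v = √(2 × 9.71×10^6 / (0.832 × 417 × 1.19)) = √47040 = 217 m/s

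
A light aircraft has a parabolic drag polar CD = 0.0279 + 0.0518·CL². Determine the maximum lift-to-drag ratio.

(L/D)max = 13.2

For CD = CD0 + K·CL², (L/D)max occurs at CL* = √(CD0/K) and equals 1/(2√(K·CD0)).
(L/D)max = 1/(2√(0.0518 × 0.0279)) = 1/(2 × 0.03802) = 13.2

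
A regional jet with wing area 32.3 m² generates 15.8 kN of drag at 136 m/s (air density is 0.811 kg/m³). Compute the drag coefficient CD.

CD = 0.0652

From D = ½ρv²S·CD, rearranging gives CD = 2D/(ρv²S).
CD = 2 × 15800 / (0.811 × 136² × 32.3) = 0.0652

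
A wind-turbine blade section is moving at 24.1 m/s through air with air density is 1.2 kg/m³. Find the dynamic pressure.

q = ½ρv² = ½ × 1.2 × 24.1² = 348 Pa

q = 348 Pa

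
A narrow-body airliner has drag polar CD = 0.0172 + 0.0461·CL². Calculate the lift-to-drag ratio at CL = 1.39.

L/D = 13.1

CD = 0.0172 + 0.0461 × 1.39² = 0.1063
L/D = CL/CD = 1.39 / 0.1063 = 13.1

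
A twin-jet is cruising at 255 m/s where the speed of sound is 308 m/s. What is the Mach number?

M = v/a = 255 / 308 = 0.828

M = 0.828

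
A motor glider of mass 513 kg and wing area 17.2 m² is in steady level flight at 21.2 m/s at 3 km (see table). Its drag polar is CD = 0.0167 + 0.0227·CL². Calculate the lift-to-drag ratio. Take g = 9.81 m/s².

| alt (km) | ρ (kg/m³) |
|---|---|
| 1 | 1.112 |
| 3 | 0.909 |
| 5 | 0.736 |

L/D = 22.6

At 3 km, from the table: ρ = 0.909 kg/m³.
Weight W = mg = 513 × 9.81 = 5032.5 N; in level flight L = W.
Dynamic pressure q = 0.5 × 0.909 × 21.2² = 204.3 Pa.
Required CL = L/(qS) = 5032.5/(204.3·17.2) = 1.432.
CD = 0.0167 + 0.0227 × 1.432² = 0.06327.
L/D = CL/CD = 1.432 / 0.06327 = 22.6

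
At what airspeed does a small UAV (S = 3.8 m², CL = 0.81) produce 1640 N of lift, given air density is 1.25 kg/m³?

L = ½ρv²S·CL ⇒ v = √(2L/(ρ·S·CL))
v = √(2 × 1640 / (1.25 × 3.8 × 0.81)) = √852.5 = 29.2 m/s

v = 29.2 m/s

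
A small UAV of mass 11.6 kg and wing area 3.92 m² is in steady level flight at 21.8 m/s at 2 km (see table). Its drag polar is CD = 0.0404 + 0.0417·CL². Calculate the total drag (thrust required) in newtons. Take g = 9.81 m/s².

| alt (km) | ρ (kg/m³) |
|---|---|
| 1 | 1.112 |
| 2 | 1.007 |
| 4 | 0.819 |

D = 38.5 N

At 2 km, from the table: ρ = 1.007 kg/m³.
In steady level flight, lift balances weight: W = mg = 11.6 × 9.81 = 113.8 N.
Dynamic pressure q = 0.5 × 1.007 × 21.8² = 239.3 Pa.
CL = 2W/(ρv²S) = 2×113.8/(1.007×21.8²×3.92) = 0.1213.
CD = 0.0404 + 0.0417 × 0.1213² = 0.04101.
D = q·S·CD = 239.3 × 3.92 × 0.04101 = 38.47 N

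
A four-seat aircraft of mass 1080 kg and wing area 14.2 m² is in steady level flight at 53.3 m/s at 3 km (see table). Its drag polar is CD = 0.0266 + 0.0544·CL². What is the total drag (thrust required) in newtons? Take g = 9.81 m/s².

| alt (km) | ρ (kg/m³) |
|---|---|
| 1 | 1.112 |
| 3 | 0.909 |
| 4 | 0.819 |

D = 821 N

At 3 km, from the table: ρ = 0.909 kg/m³.
In steady level flight, lift balances weight: W = mg = 1080 × 9.81 = 10595 N.
Dynamic pressure q = 0.5 × 0.909 × 53.3² = 1291 Pa.
CL = W/(q·S) = 10595 / (1291 × 14.2) = 0.5779.
CD = 0.0266 + 0.0544 × 0.5779² = 0.04476.
D = q·S·CD = 1291 × 14.2 × 0.04476 = 820.8 N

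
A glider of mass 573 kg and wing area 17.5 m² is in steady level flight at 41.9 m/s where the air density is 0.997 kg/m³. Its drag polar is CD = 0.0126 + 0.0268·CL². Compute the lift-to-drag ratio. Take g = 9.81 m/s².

L/D = 22.6

Level flight ⇒ L = W = m·g = 573 × 9.81 = 5621.1 N.
q = ½ρv² = ½ × 0.997 × 41.9² = 875.2 Pa.
Required CL = L/(qS) = 5621.1/(875.2·17.5) = 0.367.
CD = 0.0126 + 0.0268 × 0.367² = 0.01621.
L/D = CL/CD = 0.367 / 0.01621 = 22.6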